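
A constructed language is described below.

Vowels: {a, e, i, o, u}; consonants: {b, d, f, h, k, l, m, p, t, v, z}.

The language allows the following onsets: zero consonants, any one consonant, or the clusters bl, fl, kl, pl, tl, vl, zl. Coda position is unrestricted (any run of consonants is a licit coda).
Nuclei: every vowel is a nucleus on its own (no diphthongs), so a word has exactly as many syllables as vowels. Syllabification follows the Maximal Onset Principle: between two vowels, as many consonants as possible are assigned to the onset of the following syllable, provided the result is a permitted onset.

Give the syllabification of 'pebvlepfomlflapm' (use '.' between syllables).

Nuclei (vowels): e, e, o, a → 4 syllables.
Between /e/ (V1) and /e/ (V2): /bvl/ — longest licit onset from the right is /vl/, leaving /b/ as coda.
Between /e/ (V2) and /o/ (V3): /pf/ — longest licit onset from the right is /f/, leaving /p/ as coda.
Between /o/ (V3) and /a/ (V4): /mlfl/ — longest licit onset from the right is /fl/, leaving /ml/ as coda.

peb.vlep.foml.flapm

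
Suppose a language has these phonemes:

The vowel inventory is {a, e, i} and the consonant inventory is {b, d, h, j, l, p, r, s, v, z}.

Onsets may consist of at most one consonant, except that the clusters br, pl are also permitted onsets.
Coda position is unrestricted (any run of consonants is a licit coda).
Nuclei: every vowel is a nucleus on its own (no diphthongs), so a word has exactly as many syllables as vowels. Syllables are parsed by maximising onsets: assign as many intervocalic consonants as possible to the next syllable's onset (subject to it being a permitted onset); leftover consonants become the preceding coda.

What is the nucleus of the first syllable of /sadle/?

Vowels present: a, e; each is a nucleus, giving 2 syllables.
The first nucleus (vowel 1 from the left) is /a/.

a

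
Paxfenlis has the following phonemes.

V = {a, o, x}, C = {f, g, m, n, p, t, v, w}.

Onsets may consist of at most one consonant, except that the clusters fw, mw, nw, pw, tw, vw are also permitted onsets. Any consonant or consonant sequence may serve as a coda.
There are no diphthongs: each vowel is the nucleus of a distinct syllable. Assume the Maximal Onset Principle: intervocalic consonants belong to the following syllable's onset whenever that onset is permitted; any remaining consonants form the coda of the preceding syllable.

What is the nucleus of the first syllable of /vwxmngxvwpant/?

x

The vowels are x, x, a — 3 nuclei, so 3 syllables.
The first nucleus (vowel 1 from the left) is /x/.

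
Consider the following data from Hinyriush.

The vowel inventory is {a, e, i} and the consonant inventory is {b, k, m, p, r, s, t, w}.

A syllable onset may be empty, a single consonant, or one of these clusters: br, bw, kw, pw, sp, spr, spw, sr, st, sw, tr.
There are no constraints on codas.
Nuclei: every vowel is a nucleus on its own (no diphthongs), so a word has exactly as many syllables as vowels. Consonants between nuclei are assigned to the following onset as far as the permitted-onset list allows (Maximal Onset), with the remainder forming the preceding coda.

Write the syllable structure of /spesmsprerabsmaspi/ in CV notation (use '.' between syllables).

CCVCC.CCCV.CVCC.CV.CCV

Vowels present: e, e, a, a, i; each is a nucleus, giving 5 syllables.
Between /e/ (V1) and /e/ (V2): cluster /smspr/ — the longest permitted-onset suffix is /spr/; onset = /spr/, preceding coda = /sm/.
Between /e/ (V2) and /a/ (V3): just /r/ — single C goes to the following onset.
Between /a/ (V3) and /a/ (V4): cluster /bsm/ — the longest permitted-onset suffix is /m/; onset = /m/, preceding coda = /bs/.
Between /a/ (V4) and /i/ (V5): /sp/ — entire cluster is a permitted onset → onset /sp/, coda ∅.
So the parse is spesm.spre.rabs.ma.spi.
Mapping each syllable to C/V: /spesm/ → CCVCC, /spre/ → CCCV, /rabs/ → CVCC, /ma/ → CV, /spi/ → CCV.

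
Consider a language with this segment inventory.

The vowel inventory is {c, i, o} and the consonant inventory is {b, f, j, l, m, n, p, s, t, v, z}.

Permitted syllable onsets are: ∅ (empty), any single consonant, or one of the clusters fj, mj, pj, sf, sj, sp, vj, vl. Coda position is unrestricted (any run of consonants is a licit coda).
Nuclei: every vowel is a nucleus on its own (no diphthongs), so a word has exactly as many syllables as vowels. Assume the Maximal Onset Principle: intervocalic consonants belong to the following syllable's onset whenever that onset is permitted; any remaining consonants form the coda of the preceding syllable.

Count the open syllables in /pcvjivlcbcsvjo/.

Nuclei (vowels): c, i, c, c, o → 5 syllables.
/c…i/ gap (V1→V2): cluster /vj/ — /vj/ is itself a permitted onset, so the whole cluster goes right; preceding coda = ∅.
/i…c/ gap (V2→V3): cluster /vl/ — /vl/ is itself a permitted onset, so the whole cluster goes right; preceding coda = ∅.
/c…c/ gap (V3→V4): /b/ → onset of the next syllable (single consonants are always licit onsets).
/c…o/ gap (V4→V5): /svj/ — longest licit onset from the right is /vj/, leaving /s/ as coda.
Syllabification: pc.vji.vlc.bcs.vjo.
Classifying each syllable: /pc/ (open), /vji/ (open), /vlc/ (open), /bcs/ (closed), /vjo/ (open).
Open syllables: 4.

4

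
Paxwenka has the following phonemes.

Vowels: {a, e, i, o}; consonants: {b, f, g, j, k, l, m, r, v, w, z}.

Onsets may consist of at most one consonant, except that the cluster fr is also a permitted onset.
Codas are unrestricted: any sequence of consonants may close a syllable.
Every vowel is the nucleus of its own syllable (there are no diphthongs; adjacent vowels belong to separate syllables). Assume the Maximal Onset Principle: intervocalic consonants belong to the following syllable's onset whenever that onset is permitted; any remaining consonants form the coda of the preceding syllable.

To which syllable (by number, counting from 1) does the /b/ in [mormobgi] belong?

2

The vowels are o, o, i — 3 nuclei, so 3 syllables.
V1 /o/ – V2 /o/: cluster /rm/ — the longest permitted-onset suffix is /m/; onset = /m/, preceding coda = /r/.
V2 /o/ – V3 /i/: /bg/ splits as /b/ + /g/ (/g/ is the longest suffix that is a licit onset).
Result: mor.mob.gi.
The /b/ is in the coda of syllable 2 (/mob/).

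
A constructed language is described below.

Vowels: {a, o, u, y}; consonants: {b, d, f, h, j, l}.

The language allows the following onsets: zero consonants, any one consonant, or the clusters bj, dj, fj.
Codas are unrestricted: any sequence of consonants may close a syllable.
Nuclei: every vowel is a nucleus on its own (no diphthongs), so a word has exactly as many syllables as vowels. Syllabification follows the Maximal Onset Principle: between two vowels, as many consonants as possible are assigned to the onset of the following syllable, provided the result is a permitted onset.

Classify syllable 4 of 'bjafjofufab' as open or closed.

The vowels are a, o, u, a — 4 nuclei, so 4 syllables.
Between /a/ (V1) and /o/ (V2): cluster /fj/ — /fj/ is itself a permitted onset, so the whole cluster goes right; preceding coda = ∅.
Between /o/ (V2) and /u/ (V3): just /f/ — single C goes to the following onset.
Between /u/ (V3) and /a/ (V4): just /f/ — single C goes to the following onset.
Syllabification: bja.fjo.fu.fab.
Syllable 4 is /fab/ with coda /b/, so it is closed.

closed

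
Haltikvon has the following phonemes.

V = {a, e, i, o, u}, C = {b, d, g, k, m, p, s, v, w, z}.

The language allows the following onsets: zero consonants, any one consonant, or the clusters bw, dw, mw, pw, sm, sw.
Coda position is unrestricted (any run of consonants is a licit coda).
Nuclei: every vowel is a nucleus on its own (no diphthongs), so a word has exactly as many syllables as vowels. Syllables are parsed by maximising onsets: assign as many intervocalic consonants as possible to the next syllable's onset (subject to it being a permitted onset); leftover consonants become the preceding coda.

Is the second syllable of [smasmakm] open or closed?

The vowels are a, a — 2 nuclei, so 2 syllables.
σ1/σ2 boundary: cluster /sm/ — /sm/ is itself a permitted onset, so the whole cluster goes right; preceding coda = ∅.
Syllabification: sma.smakm.
Syllable 2 is /smakm/ with coda /km/, so it is closed.

closed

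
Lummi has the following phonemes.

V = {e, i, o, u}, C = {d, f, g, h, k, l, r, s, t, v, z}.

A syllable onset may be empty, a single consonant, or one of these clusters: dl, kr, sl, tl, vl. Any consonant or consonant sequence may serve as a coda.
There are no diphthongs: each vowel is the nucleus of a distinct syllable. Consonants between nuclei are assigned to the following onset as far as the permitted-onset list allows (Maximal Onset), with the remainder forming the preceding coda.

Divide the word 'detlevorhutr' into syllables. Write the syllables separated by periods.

Nuclei (vowels): e, e, o, u → 4 syllables.
/e…e/ gap (V1→V2): /tl/ is a licit onset in full, so it all attaches to the next syllable.
/e…o/ gap (V2→V3): just /v/ — single C goes to the following onset.
/o…u/ gap (V3→V4): /rh/; trying suffixes from longest down, /h/ is the first permitted one, so coda /r/ | onset /h/.

de.tle.vor.hutr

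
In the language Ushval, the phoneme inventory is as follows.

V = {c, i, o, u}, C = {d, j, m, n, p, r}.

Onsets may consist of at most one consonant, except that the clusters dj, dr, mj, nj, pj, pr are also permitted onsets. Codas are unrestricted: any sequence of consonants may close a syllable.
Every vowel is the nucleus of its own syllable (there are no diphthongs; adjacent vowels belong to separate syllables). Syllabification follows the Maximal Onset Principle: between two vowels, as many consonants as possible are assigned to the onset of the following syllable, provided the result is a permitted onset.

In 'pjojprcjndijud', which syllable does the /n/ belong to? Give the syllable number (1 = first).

2

Vowels present: o, c, i, u; each is a nucleus, giving 4 syllables.
V1 /o/ – V2 /c/: /jpr/; trying suffixes from longest down, /pr/ is the first permitted one, so coda /j/ | onset /pr/.
V2 /c/ – V3 /i/: /jnd/; trying suffixes from longest down, /d/ is the first permitted one, so coda /jn/ | onset /d/.
V3 /i/ – V4 /u/: just /j/ — single C goes to the following onset.
Result: pjoj.prcjn.di.jud.
The /n/ is in the coda of syllable 2 (/prcjn/).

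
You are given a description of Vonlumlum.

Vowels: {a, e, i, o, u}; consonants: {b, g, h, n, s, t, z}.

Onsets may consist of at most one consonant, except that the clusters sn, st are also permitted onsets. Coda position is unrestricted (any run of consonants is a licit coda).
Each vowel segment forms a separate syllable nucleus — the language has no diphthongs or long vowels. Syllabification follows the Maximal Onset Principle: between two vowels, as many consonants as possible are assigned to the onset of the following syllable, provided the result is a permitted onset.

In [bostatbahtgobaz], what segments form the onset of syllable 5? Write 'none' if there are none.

Vowels present: o, a, a, o, a; each is a nucleus, giving 5 syllables.
/o…a/ gap (V1→V2): /st/ is a licit onset in full, so it all attaches to the next syllable.
/a…a/ gap (V2→V3): /tb/ splits as /t/ + /b/ (/b/ is the longest suffix that is a licit onset).
/a…o/ gap (V3→V4): cluster /htg/ — the longest permitted-onset suffix is /g/; onset = /g/, preceding coda = /ht/.
/o…a/ gap (V4→V5): /b/ → onset of the next syllable (single consonants are always licit onsets).
Putting it together: bo.stat.baht.go.baz.
Syllable 5 is /baz/: onset /b/, nucleus /a/, coda /z/.

b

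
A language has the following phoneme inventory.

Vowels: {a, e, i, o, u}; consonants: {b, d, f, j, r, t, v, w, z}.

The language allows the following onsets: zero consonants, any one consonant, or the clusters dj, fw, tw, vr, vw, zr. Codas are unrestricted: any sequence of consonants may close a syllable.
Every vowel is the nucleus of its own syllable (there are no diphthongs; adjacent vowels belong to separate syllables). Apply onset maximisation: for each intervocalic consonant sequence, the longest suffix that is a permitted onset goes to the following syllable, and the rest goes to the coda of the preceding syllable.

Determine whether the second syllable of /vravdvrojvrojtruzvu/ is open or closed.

The vowels are a, o, o, u, u — 5 nuclei, so 5 syllables.
/a…o/ gap (V1→V2): /vdvr/ splits as /vd/ + /vr/ (/vr/ is the longest suffix that is a licit onset).
/o…o/ gap (V2→V3): /jvr/; trying suffixes from longest down, /vr/ is the first permitted one, so coda /j/ | onset /vr/.
/o…u/ gap (V3→V4): cluster /jtr/ — the longest permitted-onset suffix is /r/; onset = /r/, preceding coda = /jt/.
/u…u/ gap (V4→V5): /zv/; trying suffixes from longest down, /v/ is the first permitted one, so coda /z/ | onset /v/.
So the parse is vravd.vroj.vrojt.ruz.vu.
Syllable 2 is /vroj/ with coda /j/, so it is closed.

closed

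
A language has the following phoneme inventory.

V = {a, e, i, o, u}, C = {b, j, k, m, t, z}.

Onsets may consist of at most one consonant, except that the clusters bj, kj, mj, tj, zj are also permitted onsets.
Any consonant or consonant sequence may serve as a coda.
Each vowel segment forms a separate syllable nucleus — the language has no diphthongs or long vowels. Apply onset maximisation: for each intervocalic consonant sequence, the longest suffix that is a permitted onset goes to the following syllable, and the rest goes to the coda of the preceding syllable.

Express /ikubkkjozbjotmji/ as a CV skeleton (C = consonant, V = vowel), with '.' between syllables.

The vowels are i, u, o, o, i — 5 nuclei, so 5 syllables.
σ1/σ2 boundary: /k/ is a single consonant, so it becomes the next onset.
σ2/σ3 boundary: /bkkj/; trying suffixes from longest down, /kj/ is the first permitted one, so coda /bk/ | onset /kj/.
σ3/σ4 boundary: cluster /zbj/ — the longest permitted-onset suffix is /bj/; onset = /bj/, preceding coda = /z/.
σ4/σ5 boundary: /tmj/ — longest licit onset from the right is /mj/, leaving /t/ as coda.
Result: i.kubk.kjoz.bjot.mji.
Mapping each syllable to C/V: /i/ → V, /kubk/ → CVCC, /kjoz/ → CCVC, /bjot/ → CCVC, /mji/ → CCV.

V.CVCC.CCVC.CCVC.CCV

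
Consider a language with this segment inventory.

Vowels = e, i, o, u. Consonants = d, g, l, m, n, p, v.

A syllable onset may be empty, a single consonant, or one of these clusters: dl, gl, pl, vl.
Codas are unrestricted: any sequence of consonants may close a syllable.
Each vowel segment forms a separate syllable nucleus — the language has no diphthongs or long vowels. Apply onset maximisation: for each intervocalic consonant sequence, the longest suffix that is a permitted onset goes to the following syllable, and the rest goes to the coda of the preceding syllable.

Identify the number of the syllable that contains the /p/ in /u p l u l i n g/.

The vowels are u, u, i — 3 nuclei, so 3 syllables.
V1 /u/ – V2 /u/: /pl/ — entire cluster is a permitted onset → onset /pl/, coda ∅.
V2 /u/ – V3 /i/: /l/ → onset of the next syllable (single consonants are always licit onsets).
Result: u.plu.ling.
The /p/ is in the onset of syllable 2 (/plu/).

2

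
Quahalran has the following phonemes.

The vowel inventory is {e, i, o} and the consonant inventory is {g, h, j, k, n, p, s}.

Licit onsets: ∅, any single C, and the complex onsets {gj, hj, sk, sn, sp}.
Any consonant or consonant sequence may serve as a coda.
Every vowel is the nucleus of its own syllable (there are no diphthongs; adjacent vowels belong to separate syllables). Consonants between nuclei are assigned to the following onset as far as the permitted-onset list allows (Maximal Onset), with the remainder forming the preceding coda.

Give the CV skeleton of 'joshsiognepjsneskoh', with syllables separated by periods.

Nuclei (vowels): o, i, o, e, e, o → 6 syllables.
/o…i/ gap (V1→V2): cluster /shs/ — the longest permitted-onset suffix is /s/; onset = /s/, preceding coda = /sh/.
/i…o/ gap (V2→V3): hiatus — the boundary sits between the two vowels.
/o…e/ gap (V3→V4): /gn/ splits as /g/ + /n/ (/n/ is the longest suffix that is a licit onset).
/e…e/ gap (V4→V5): cluster /pjsn/ — the longest permitted-onset suffix is /sn/; onset = /sn/, preceding coda = /pj/.
/e…o/ gap (V5→V6): cluster /sk/ — /sk/ is itself a permitted onset, so the whole cluster goes right; preceding coda = ∅.
Putting it together: josh.si.og.nepj.sne.skoh.
Mapping each syllable to C/V: /josh/ → CVCC, /si/ → CV, /og/ → VC, /nepj/ → CVCC, /sne/ → CCV, /skoh/ → CCVC.

CVCC.CV.VC.CVCC.CCV.CCVC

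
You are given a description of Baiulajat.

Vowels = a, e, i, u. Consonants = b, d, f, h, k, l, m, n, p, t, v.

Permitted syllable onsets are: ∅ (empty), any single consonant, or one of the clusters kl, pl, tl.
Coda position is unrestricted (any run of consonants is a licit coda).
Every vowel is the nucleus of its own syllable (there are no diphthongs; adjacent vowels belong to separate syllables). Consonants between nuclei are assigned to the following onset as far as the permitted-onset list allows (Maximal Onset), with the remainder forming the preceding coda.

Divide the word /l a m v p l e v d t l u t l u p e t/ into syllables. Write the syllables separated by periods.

lamv.plevd.tlu.tlu.pet

Nuclei (vowels): a, e, u, u, e → 5 syllables.
V1 /a/ – V2 /e/: cluster /mvpl/ — the longest permitted-onset suffix is /pl/; onset = /pl/, preceding coda = /mv/.
V2 /e/ – V3 /u/: /vdtl/ — longest licit onset from the right is /tl/, leaving /vd/ as coda.
V3 /u/ – V4 /u/: cluster /tl/ — /tl/ is itself a permitted onset, so the whole cluster goes right; preceding coda = ∅.
V4 /u/ – V5 /e/: /p/ → onset of the next syllable (single consonants are always licit onsets).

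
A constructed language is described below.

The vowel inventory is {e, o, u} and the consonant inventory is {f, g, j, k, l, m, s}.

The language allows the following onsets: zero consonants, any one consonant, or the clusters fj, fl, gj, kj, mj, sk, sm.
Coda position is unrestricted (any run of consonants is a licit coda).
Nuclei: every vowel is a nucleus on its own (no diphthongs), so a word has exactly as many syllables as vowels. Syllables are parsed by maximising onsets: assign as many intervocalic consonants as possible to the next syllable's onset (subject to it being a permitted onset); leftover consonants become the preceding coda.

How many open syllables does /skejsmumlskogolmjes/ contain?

The vowels are e, u, o, o, e — 5 nuclei, so 5 syllables.
V1 /e/ – V2 /u/: /jsm/ — longest licit onset from the right is /sm/, leaving /j/ as coda.
V2 /u/ – V3 /o/: cluster /mlsk/ — the longest permitted-onset suffix is /sk/; onset = /sk/, preceding coda = /ml/.
V3 /o/ – V4 /o/: just /g/ — single C goes to the following onset.
V4 /o/ – V5 /e/: /lmj/ splits as /l/ + /mj/ (/mj/ is the longest suffix that is a licit onset).
Syllabification: skej.smuml.sko.gol.mjes.
Classifying each syllable: /skej/ (closed), /smuml/ (closed), /sko/ (open), /gol/ (closed), /mjes/ (closed).
Open syllables: 1.

1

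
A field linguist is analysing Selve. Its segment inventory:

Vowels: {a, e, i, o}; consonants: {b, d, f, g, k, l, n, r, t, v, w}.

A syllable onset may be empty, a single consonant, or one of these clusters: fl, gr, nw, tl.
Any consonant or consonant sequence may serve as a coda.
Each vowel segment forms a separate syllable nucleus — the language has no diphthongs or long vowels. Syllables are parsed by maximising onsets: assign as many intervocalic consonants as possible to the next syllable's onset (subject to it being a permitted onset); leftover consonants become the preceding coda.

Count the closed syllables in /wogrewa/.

Nuclei (vowels): o, e, a → 3 syllables.
σ1/σ2 boundary: /gr/ is a licit onset in full, so it all attaches to the next syllable.
σ2/σ3 boundary: /w/ is a single consonant, so it becomes the next onset.
Putting it together: wo.gre.wa.
Classifying each syllable: /wo/ (open), /gre/ (open), /wa/ (open).
Closed syllables: 0.

0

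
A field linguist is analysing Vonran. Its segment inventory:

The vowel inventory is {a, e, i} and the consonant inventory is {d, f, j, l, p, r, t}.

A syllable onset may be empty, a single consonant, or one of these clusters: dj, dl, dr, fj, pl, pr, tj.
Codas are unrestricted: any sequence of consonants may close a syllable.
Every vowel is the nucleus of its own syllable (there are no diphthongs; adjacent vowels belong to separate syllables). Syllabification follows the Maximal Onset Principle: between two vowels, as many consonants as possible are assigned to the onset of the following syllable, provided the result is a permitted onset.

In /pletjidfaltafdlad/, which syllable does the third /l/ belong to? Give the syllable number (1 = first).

5

Nuclei (vowels): e, i, a, a, a → 5 syllables.
σ1/σ2 boundary: /tj/ is a licit onset in full, so it all attaches to the next syllable.
σ2/σ3 boundary: /df/ — longest licit onset from the right is /f/, leaving /d/ as coda.
σ3/σ4 boundary: /lt/ splits as /l/ + /t/ (/t/ is the longest suffix that is a licit onset).
σ4/σ5 boundary: /fdl/ — longest licit onset from the right is /dl/, leaving /f/ as coda.
Result: ple.tjid.fal.taf.dlad.
The third /l/ is in the onset of syllable 5 (/dlad/).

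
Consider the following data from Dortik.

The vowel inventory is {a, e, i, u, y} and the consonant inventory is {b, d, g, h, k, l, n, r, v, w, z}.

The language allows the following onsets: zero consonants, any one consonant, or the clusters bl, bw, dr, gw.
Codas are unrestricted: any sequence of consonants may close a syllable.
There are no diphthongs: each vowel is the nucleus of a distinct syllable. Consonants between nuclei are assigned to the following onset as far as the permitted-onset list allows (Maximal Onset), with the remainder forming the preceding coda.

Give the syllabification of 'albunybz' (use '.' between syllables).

Nuclei (vowels): a, u, y → 3 syllables.
Between /a/ (V1) and /u/ (V2): cluster /lb/ — the longest permitted-onset suffix is /b/; onset = /b/, preceding coda = /l/.
Between /u/ (V2) and /y/ (V3): /n/ → onset of the next syllable (single consonants are always licit onsets).

al.bu.nybz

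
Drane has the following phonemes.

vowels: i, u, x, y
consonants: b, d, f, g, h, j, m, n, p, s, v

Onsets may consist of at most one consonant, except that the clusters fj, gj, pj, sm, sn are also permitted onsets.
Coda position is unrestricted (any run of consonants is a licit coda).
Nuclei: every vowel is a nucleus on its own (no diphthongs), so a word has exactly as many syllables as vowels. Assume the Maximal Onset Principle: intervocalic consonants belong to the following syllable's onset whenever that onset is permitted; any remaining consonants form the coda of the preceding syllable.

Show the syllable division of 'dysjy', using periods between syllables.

dys.jy

The vowels are y, y — 2 nuclei, so 2 syllables.
σ1/σ2 boundary: cluster /sj/ — the longest permitted-onset suffix is /j/; onset = /j/, preceding coda = /s/.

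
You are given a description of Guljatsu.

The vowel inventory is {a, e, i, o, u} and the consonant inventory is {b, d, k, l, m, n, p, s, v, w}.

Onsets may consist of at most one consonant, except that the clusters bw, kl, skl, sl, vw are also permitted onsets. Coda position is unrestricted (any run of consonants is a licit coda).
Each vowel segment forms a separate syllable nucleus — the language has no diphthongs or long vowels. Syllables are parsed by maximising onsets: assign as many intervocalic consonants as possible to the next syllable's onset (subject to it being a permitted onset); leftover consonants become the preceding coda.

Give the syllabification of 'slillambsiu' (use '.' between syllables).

Vowels present: i, a, i, u; each is a nucleus, giving 4 syllables.
Between /i/ (V1) and /a/ (V2): /ll/ splits as /l/ + /l/ (/l/ is the longest suffix that is a licit onset).
Between /a/ (V2) and /i/ (V3): /mbs/; trying suffixes from longest down, /s/ is the first permitted one, so coda /mb/ | onset /s/.
Between /i/ (V3) and /u/ (V4): nothing intervenes; syllable break is V.V.

slil.lamb.si.u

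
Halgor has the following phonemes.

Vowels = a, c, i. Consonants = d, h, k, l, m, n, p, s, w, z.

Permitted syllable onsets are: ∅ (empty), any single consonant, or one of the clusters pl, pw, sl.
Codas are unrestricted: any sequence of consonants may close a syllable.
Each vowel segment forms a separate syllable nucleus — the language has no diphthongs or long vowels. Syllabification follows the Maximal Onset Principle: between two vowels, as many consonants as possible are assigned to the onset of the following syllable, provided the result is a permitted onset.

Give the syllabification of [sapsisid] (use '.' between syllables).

sap.si.sid

Nuclei (vowels): a, i, i → 3 syllables.
Between /a/ (V1) and /i/ (V2): cluster /ps/ — the longest permitted-onset suffix is /s/; onset = /s/, preceding coda = /p/.
Between /i/ (V2) and /i/ (V3): /s/ → onset of the next syllable (single consonants are always licit onsets).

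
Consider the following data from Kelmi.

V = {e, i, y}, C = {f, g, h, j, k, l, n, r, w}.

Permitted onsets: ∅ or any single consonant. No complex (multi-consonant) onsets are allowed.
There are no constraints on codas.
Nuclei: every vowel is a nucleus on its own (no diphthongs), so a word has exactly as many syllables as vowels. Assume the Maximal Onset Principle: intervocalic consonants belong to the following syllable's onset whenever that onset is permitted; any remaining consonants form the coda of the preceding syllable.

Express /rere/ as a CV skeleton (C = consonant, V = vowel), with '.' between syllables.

Vowels present: e, e; each is a nucleus, giving 2 syllables.
σ1/σ2 boundary: just /r/ — single C goes to the following onset.
So the parse is re.re.
Mapping each syllable to C/V: /re/ → CV, /re/ → CV.

CV.CV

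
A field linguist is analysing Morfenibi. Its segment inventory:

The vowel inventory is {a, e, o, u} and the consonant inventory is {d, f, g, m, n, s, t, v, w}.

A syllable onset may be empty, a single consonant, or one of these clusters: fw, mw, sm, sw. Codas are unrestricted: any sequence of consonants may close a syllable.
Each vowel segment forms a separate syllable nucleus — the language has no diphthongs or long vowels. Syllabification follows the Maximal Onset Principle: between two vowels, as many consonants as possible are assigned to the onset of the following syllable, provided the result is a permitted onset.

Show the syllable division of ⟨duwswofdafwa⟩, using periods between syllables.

The vowels are u, o, a, a — 4 nuclei, so 4 syllables.
/u…o/ gap (V1→V2): /wsw/ — longest licit onset from the right is /sw/, leaving /w/ as coda.
/o…a/ gap (V2→V3): cluster /fd/ — the longest permitted-onset suffix is /d/; onset = /d/, preceding coda = /f/.
/a…a/ gap (V3→V4): /fw/ — entire cluster is a permitted onset → onset /fw/, coda ∅.

duw.swof.da.fwa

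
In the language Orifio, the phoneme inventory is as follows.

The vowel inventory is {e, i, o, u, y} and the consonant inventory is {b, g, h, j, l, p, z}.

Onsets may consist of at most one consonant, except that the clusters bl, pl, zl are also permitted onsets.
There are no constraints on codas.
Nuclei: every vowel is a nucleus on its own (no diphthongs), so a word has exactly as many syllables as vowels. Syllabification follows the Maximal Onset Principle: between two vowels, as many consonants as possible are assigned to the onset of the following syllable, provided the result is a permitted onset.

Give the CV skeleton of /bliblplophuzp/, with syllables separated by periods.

Nuclei (vowels): i, o, u → 3 syllables.
V1 /i/ – V2 /o/: /blpl/ — longest licit onset from the right is /pl/, leaving /bl/ as coda.
V2 /o/ – V3 /u/: /ph/ — longest licit onset from the right is /h/, leaving /p/ as coda.
Syllabification: blibl.plop.huzp.
Mapping each syllable to C/V: /blibl/ → CCVCC, /plop/ → CCVC, /huzp/ → CVCC.

CCVCC.CCVC.CVCC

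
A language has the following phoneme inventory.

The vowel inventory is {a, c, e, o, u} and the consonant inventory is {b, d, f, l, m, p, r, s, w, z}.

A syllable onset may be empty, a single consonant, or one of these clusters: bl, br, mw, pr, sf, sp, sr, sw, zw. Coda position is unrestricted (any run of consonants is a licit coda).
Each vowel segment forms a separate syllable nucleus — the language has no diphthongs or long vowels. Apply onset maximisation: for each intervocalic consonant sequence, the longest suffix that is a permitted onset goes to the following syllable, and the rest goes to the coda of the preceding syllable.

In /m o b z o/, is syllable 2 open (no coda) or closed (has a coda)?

Nuclei (vowels): o, o → 2 syllables.
σ1/σ2 boundary: cluster /bz/ — the longest permitted-onset suffix is /z/; onset = /z/, preceding coda = /b/.
Syllabification: mob.zo.
Syllable 2 is /zo/; it ends in its nucleus with no coda, so it is open.

open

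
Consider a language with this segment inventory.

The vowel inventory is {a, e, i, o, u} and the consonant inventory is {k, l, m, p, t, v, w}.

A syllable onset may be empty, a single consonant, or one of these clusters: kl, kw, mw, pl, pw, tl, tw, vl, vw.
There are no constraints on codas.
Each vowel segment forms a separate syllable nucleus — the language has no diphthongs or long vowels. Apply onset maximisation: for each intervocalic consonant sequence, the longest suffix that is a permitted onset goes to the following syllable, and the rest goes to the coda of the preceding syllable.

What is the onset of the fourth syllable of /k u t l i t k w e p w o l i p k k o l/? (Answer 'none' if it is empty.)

pw

The vowels are u, i, e, o, i, o — 6 nuclei, so 6 syllables.
σ1/σ2 boundary: /tl/ is a licit onset in full, so it all attaches to the next syllable.
σ2/σ3 boundary: /tkw/ — longest licit onset from the right is /kw/, leaving /t/ as coda.
σ3/σ4 boundary: cluster /pw/ — /pw/ is itself a permitted onset, so the whole cluster goes right; preceding coda = ∅.
σ4/σ5 boundary: /l/ is a single consonant, so it becomes the next onset.
σ5/σ6 boundary: /pkk/ — longest licit onset from the right is /k/, leaving /pk/ as coda.
Syllabification: ku.tlit.kwe.pwo.lipk.kol.
Syllable 4 is /pwo/: onset /pw/, nucleus /o/, coda ∅.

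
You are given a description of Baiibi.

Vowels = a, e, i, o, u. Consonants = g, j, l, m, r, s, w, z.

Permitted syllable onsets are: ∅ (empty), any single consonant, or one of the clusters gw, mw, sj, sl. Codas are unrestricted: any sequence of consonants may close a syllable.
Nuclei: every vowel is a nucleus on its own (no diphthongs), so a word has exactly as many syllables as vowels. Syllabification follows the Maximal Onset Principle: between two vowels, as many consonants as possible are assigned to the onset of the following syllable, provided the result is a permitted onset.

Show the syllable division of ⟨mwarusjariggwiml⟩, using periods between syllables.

Vowels present: a, u, a, i, i; each is a nucleus, giving 5 syllables.
Between /a/ (V1) and /u/ (V2): /r/ → onset of the next syllable (single consonants are always licit onsets).
Between /u/ (V2) and /a/ (V3): /sj/ is a licit onset in full, so it all attaches to the next syllable.
Between /a/ (V3) and /i/ (V4): just /r/ — single C goes to the following onset.
Between /i/ (V4) and /i/ (V5): /ggw/ — longest licit onset from the right is /gw/, leaving /g/ as coda.

mwa.ru.sja.rig.gwiml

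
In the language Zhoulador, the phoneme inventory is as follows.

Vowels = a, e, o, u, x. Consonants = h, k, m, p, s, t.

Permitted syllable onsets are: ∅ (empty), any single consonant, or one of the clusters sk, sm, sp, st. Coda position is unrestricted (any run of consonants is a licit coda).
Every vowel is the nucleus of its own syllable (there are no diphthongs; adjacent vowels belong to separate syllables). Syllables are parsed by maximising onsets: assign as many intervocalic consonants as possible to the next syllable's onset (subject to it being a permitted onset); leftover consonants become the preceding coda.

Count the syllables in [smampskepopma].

Nuclei (vowels): a, e, o, a → 4 syllables.

4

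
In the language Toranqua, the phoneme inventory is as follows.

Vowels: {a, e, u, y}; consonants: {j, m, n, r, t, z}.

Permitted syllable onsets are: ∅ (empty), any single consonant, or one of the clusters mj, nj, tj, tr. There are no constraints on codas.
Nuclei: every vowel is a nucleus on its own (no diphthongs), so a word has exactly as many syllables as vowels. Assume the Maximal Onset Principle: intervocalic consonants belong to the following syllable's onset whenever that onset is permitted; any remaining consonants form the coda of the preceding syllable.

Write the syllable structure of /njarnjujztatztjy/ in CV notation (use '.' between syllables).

CCVC.CCVCC.CVCC.CCV

Vowels present: a, u, a, y; each is a nucleus, giving 4 syllables.
V1 /a/ – V2 /u/: /rnj/ splits as /r/ + /nj/ (/nj/ is the longest suffix that is a licit onset).
V2 /u/ – V3 /a/: /jzt/; trying suffixes from longest down, /t/ is the first permitted one, so coda /jz/ | onset /t/.
V3 /a/ – V4 /y/: cluster /tztj/ — the longest permitted-onset suffix is /tj/; onset = /tj/, preceding coda = /tz/.
Result: njar.njujz.tatz.tjy.
Mapping each syllable to C/V: /njar/ → CCVC, /njujz/ → CCVCC, /tatz/ → CVCC, /tjy/ → CCV.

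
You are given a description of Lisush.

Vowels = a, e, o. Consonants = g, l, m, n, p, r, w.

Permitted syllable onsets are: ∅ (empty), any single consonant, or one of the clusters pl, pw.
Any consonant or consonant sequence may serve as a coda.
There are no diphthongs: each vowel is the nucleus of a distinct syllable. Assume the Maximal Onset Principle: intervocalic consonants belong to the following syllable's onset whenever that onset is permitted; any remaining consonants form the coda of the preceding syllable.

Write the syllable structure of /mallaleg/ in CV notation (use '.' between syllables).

Nuclei (vowels): a, a, e → 3 syllables.
Between /a/ (V1) and /a/ (V2): /ll/; trying suffixes from longest down, /l/ is the first permitted one, so coda /l/ | onset /l/.
Between /a/ (V2) and /e/ (V3): /l/ is a single consonant, so it becomes the next onset.
So the parse is mal.la.leg.
Mapping each syllable to C/V: /mal/ → CVC, /la/ → CV, /leg/ → CVC.

CVC.CV.CVC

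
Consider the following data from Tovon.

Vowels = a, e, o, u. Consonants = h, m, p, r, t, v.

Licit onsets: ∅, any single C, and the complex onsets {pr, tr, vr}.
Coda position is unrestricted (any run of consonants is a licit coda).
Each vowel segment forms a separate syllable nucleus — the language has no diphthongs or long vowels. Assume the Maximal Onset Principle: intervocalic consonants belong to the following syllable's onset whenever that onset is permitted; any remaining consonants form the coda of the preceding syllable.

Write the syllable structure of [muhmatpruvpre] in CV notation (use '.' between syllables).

Vowels present: u, a, u, e; each is a nucleus, giving 4 syllables.
V1 /u/ – V2 /a/: cluster /hm/ — the longest permitted-onset suffix is /m/; onset = /m/, preceding coda = /h/.
V2 /a/ – V3 /u/: cluster /tpr/ — the longest permitted-onset suffix is /pr/; onset = /pr/, preceding coda = /t/.
V3 /u/ – V4 /e/: /vpr/; trying suffixes from longest down, /pr/ is the first permitted one, so coda /v/ | onset /pr/.
So the parse is muh.mat.pruv.pre.
Mapping each syllable to C/V: /muh/ → CVC, /mat/ → CVC, /pruv/ → CCVC, /pre/ → CCV.

CVC.CVC.CCVC.CCV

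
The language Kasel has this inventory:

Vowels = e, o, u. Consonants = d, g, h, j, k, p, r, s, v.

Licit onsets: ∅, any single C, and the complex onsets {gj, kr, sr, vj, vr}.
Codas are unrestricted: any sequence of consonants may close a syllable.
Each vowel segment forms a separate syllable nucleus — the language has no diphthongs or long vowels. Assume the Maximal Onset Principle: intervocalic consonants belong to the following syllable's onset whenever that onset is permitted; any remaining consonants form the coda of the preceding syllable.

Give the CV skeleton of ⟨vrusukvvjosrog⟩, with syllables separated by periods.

Nuclei (vowels): u, u, o, o → 4 syllables.
V1 /u/ – V2 /u/: just /s/ — single C goes to the following onset.
V2 /u/ – V3 /o/: /kvvj/ splits as /kv/ + /vj/ (/vj/ is the longest suffix that is a licit onset).
V3 /o/ – V4 /o/: /sr/ is a licit onset in full, so it all attaches to the next syllable.
Putting it together: vru.sukv.vjo.srog.
Mapping each syllable to C/V: /vru/ → CCV, /sukv/ → CVCC, /vjo/ → CCV, /srog/ → CCVC.

CCV.CVCC.CCV.CCVC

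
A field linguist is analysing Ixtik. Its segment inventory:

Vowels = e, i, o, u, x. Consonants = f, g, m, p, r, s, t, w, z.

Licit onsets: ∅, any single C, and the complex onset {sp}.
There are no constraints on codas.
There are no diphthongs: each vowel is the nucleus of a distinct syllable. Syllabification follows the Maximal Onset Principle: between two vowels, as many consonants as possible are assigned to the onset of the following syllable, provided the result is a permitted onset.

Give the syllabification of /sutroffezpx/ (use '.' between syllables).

sut.rof.fez.px

Nuclei (vowels): u, o, e, x → 4 syllables.
/u…o/ gap (V1→V2): cluster /tr/ — the longest permitted-onset suffix is /r/; onset = /r/, preceding coda = /t/.
/o…e/ gap (V2→V3): /ff/ splits as /f/ + /f/ (/f/ is the longest suffix that is a licit onset).
/e…x/ gap (V3→V4): /zp/; trying suffixes from longest down, /p/ is the first permitted one, so coda /z/ | onset /p/.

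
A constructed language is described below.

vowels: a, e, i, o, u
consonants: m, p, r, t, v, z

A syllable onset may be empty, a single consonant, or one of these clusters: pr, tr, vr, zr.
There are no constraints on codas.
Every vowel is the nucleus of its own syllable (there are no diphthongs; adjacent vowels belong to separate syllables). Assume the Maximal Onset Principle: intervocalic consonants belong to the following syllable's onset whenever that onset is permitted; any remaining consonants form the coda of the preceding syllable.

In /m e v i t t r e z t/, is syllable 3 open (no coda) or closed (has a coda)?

closed

Nuclei (vowels): e, i, e → 3 syllables.
V1 /e/ – V2 /i/: just /v/ — single C goes to the following onset.
V2 /i/ – V3 /e/: /ttr/; trying suffixes from longest down, /tr/ is the first permitted one, so coda /t/ | onset /tr/.
Syllabification: me.vit.trezt.
Syllable 3 is /trezt/ with coda /zt/, so it is closed.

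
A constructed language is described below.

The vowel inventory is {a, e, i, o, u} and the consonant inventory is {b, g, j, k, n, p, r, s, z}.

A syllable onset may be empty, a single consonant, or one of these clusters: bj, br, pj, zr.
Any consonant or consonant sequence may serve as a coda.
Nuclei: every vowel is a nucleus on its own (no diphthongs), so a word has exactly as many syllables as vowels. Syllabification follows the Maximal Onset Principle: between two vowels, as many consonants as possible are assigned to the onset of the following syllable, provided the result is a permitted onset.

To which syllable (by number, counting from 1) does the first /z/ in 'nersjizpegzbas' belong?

Vowels present: e, i, e, a; each is a nucleus, giving 4 syllables.
/e…i/ gap (V1→V2): /rsj/; trying suffixes from longest down, /j/ is the first permitted one, so coda /rs/ | onset /j/.
/i…e/ gap (V2→V3): /zp/ splits as /z/ + /p/ (/p/ is the longest suffix that is a licit onset).
/e…a/ gap (V3→V4): /gzb/; trying suffixes from longest down, /b/ is the first permitted one, so coda /gz/ | onset /b/.
Result: ners.jiz.pegz.bas.
The first /z/ is in the coda of syllable 2 (/jiz/).

2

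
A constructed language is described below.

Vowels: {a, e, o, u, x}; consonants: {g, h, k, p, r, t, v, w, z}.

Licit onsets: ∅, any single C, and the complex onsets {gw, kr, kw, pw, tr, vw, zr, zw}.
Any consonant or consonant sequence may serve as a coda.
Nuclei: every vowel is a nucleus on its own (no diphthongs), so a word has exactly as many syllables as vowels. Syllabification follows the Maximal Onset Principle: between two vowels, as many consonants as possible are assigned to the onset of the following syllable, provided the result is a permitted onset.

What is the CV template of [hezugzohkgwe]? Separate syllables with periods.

CV.CVC.CVCC.CCV

Nuclei (vowels): e, u, o, e → 4 syllables.
/e…u/ gap (V1→V2): /z/ → onset of the next syllable (single consonants are always licit onsets).
/u…o/ gap (V2→V3): /gz/ splits as /g/ + /z/ (/z/ is the longest suffix that is a licit onset).
/o…e/ gap (V3→V4): /hkgw/; trying suffixes from longest down, /gw/ is the first permitted one, so coda /hk/ | onset /gw/.
Result: he.zug.zohk.gwe.
Mapping each syllable to C/V: /he/ → CV, /zug/ → CVC, /zohk/ → CVCC, /gwe/ → CCV.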